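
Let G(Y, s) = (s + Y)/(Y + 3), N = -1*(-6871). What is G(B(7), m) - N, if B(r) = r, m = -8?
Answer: -68711/10 ≈ -6871.1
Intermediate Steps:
N = 6871
G(Y, s) = (Y + s)/(3 + Y)
G(B(7), m) - N = (7 - 8)/(3 + 7) - 1*6871 = -1/10 - 6871 = -68711/10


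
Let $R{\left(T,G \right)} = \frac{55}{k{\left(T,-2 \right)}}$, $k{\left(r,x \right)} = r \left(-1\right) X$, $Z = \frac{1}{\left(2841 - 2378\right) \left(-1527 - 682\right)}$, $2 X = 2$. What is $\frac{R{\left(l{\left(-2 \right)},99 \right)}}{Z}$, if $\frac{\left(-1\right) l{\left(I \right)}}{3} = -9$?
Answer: $\frac{56252185}{27} \approx 2.0834 \cdot 10^{6}$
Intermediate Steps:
$X = 1$ ($X = \frac{1}{2} \cdot 2 = 1$)
$l{\left(I \right)} = 27$ ($l{\left(I \right)} = \left(-3\right) \left(-9\right) = 27$)
$Z = - \frac{1}{1022767}$ ($Z = \frac{1}{463 \left(-2209\right)} = \frac{1}{-1022767} = - \frac{1}{1022767} \approx -9.7774 \cdot 10^{-7}$)
$k{\left(r,x \right)} = - r$ ($k{\left(r,x \right)} = r \left(-1\right) 1 = - r 1 = - r$)
$R{\left(T,G \right)} = - \frac{55}{T}$ ($R{\left(T,G \right)} = \frac{55}{\left(-1\right) T} = 55 \left(- \frac{1}{T}\right) = - \frac{55}{T}$)
$\frac{R{\left(l{\left(-2 \right)},99 \right)}}{Z} = \frac{\left(-55\right) \frac{1}{27}}{- \frac{1}{1022767}} = \left(-55\right) \frac{1}{27} \left(-1022767\right) = \left(- \frac{55}{27}\right) \left(-1022767\right) = \frac{56252185}{27}$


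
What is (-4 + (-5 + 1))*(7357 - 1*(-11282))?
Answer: -149112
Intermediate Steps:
(-4 + (-5 + 1))*(7357 - 1*(-11282)) = (-4 - 4)*(7357 + 11282) = -8*18639 = -149112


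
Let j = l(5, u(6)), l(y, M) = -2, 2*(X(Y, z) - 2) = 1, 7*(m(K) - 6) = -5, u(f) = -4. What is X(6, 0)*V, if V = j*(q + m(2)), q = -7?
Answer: 60/7 ≈ 8.5714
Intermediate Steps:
m(K) = 37/7 (m(K) = 6 + (⅐)*(-5) = 6 - 5/7 = 37/7)
X(Y, z) = 5/2 (X(Y, z) = 2 + (½)*1 = 2 + ½ = 5/2)
j = -2
V = 24/7 (V = -2*(-7 + 37/7) = -2*(-12/7) = 24/7 ≈ 3.4286)
X(6, 0)*V = (5/2)*(24/7) = 60/7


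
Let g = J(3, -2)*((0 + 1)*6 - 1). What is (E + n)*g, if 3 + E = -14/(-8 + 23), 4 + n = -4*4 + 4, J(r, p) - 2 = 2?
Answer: -1196/3 ≈ -398.67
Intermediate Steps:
J(r, p) = 4 (J(r, p) = 2 + 2 = 4)
g = 20 (g = 4*((0 + 1)*6 - 1) = 4*(1*6 - 1) = 4*(6 - 1) = 4*5 = 20)
n = -16 (n = -4 + (-4*4 + 4) = -4 + (-16 + 4) = -4 - 12 = -16)
E = -59/15 (E = -3 - 14/(-8 + 23) = -3 - 14/15 = -59/15 ≈ -3.9333)
(E + n)*g = (-59/15 - 16)*20 = -299/15*20 = -1196/3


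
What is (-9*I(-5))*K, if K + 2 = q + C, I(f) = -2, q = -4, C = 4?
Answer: -36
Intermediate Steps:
K = -2 (K = -2 + (-4 + 4) = -2 + 0 = -2)
(-9*I(-5))*K = -9*(-2)*(-2) = 18*(-2) = -36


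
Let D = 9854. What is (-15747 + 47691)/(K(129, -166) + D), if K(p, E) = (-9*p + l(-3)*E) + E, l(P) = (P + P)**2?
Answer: 31944/2551 ≈ 12.522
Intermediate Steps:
l(P) = 4*P**2 (l(P) = (2*P)**2 = 4*P**2)
K(p, E) = -9*p + 37*E (K(p, E) = (-9*p + (4*(-3)**2)*E) + E = (-9*p + (4*9)*E) + E = (-9*p + 36*E) + E = -9*p + 37*E)
(-15747 + 47691)/(K(129, -166) + D) = (-15747 + 47691)/((-9*129 + 37*(-166)) + 9854) = 31944/((-1161 - 6142) + 9854) = 31944/(-7303 + 9854) = 31944/2551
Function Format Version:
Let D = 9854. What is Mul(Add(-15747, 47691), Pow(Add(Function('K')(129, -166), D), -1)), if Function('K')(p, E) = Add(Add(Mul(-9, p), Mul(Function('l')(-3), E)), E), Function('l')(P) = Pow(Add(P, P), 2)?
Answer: Rational(31944, 2551) ≈ 12.522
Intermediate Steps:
Function('l')(P) = Mul(4, Pow(P, 2)) (Function('l')(P) = Pow(Mul(2, P), 2) = Mul(4, Pow(P, 2)))
Function('K')(p, E) = Add(Mul(-9, p), Mul(37, E)) (Function('K')(p, E) = Add(Add(Mul(-9, p), Mul(Mul(4, Pow(-3, 2)), E)), E) = Add(Add(Mul(-9, p), Mul(Mul(4, 9), E)), E) = Add(Add(Mul(-9, p), Mul(36, E)), E) = Add(Mul(-9, p), Mul(37, E)))
Mul(Add(-15747, 47691), Pow(Add(Function('K')(129, -166), D), -1)) = Mul(Add(-15747, 47691), Pow(Add(Add(Mul(-9, 129), Mul(37, -166)), 9854), -1)) = Mul(31944, Pow(Add(Add(-1161, -6142), 9854), -1)) = Mul(31944, Pow(Add(-7303, 9854), -1)) = Mul(31944, Pow(2551, -1)) = Mul(31944, Rational(1, 2551)) = Rational(31944, 2551)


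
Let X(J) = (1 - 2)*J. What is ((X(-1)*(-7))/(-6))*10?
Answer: 35/3 ≈ 11.667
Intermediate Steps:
X(J) = -J
((X(-1)*(-7))/(-6))*10 = ((-1*(-1)*(-7))/(-6))*10 = -(-7)/6*10 = -⅙*(-7)*10 = (7/6)*10 = 35/3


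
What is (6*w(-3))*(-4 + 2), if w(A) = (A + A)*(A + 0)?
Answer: -216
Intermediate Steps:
w(A) = 2*A² (w(A) = (2*A)*A = 2*A²)
(6*w(-3))*(-4 + 2) = (6*(2*(-3)²))*(-4 + 2) = (6*(2*9))*(-2) = (6*18)*(-2) = 108*(-2) = -216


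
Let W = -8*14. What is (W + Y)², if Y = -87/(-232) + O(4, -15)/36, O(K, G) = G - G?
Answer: 797449/64 ≈ 12460.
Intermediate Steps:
W = -112
O(K, G) = 0
Y = 3/8 (Y = -87/(-232) + 0/36 = -87*(-1/232) + 0*(1/36) = 3/8 + 0 = 3/8 ≈ 0.37500)
(W + Y)² = (-112 + 3/8)² = (-893/8)² = 797449/64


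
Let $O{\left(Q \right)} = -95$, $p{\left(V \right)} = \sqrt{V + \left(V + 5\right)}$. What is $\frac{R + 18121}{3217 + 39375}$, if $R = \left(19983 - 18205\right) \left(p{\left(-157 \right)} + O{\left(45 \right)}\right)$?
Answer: $- \frac{150789}{42592} + \frac{889 i \sqrt{309}}{21296} \approx -3.5403 + 0.73381 i$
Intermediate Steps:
$p{\left(V \right)} = \sqrt{5 + 2 V}$ ($p{\left(V \right)} = \sqrt{V + \left(5 + V\right)} = \sqrt{5 + 2 V}$)
$R = -168910 + 1778 i \sqrt{309}$ ($R = \left(19983 - 18205\right) \left(\sqrt{5 + 2 \left(-157\right)} - 95\right) = 1778 \left(\sqrt{5 - 314} - 95\right) = 1778 \left(\sqrt{-309} - 95\right) = 1778 \left(i \sqrt{309} - 95\right) = 1778 \left(-95 + i \sqrt{309}\right) = -168910 + 1778 i \sqrt{309} \approx -1.6891 \cdot 10^{5} + 31254.0 i$)
$\frac{R + 18121}{3217 + 39375} = \frac{\left(-168910 + 1778 i \sqrt{309}\right) + 18121}{3217 + 39375} = \frac{-150789 + 1778 i \sqrt{309}}{42592} = \left(-150789 + 1778 i \sqrt{309}\right) \frac{1}{42592} = - \frac{150789}{42592} + \frac{889 i \sqrt{309}}{21296}$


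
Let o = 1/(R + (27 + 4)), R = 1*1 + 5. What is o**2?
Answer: 1/1369 ≈ 0.00073046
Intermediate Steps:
R = 6 (R = 1 + 5 = 6)
o = 1/37 (o = 1/(6 + (27 + 4)) = 1/(6 + 31) = 1/37 ≈ 0.027027)
o**2 = (1/37)**2 = 1/1369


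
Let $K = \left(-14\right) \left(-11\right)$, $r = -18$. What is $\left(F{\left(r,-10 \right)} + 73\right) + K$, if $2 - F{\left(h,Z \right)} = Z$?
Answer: $239$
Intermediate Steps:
$F{\left(h,Z \right)} = 2 - Z$
$K = 154$
$\left(F{\left(r,-10 \right)} + 73\right) + K = \left(\left(2 - -10\right) + 73\right) + 154 = \left(\left(2 + 10\right) + 73\right) + 154 = \left(12 + 73\right) + 154 = 85 + 154 = 239$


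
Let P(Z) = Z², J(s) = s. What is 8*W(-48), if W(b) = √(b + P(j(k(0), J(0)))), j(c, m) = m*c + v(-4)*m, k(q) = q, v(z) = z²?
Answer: 32*I*√3 ≈ 55.426*I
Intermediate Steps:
j(c, m) = 16*m + c*m (j(c, m) = m*c + (-4)²*m = c*m + 16*m = 16*m + c*m)
W(b) = √b (W(b) = √(b + (0*(16 + 0))²) = √(b + (0*16)²) = √(b + 0²) = √(b + 0) = √b)
8*W(-48) = 8*√(-48) = 8*(4*I*√3) = 32*I*√3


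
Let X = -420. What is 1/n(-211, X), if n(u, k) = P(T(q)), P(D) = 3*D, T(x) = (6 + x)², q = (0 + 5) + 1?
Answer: 1/432 ≈ 0.0023148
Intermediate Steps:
q = 6 (q = 5 + 1 = 6)
n(u, k) = 432 (n(u, k) = 3*(6 + 6)² = 3*12² = 3*144 = 432)
1/n(-211, X) = 1/432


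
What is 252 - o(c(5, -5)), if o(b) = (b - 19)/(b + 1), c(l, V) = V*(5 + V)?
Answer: 271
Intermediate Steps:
o(b) = (-19 + b)/(1 + b)
252 - o(c(5, -5)) = 252 - (-19 - 5*(5 - 5))/(1 - 5*(5 - 5)) = 252 - (-19 - 5*0)/(1 - 5*0) = 252 - (-19 + 0)/(1 + 0) = 252 - (-19)/1 = 252 - (-19) = 252 - 1*(-19) = 252 + 19 = 271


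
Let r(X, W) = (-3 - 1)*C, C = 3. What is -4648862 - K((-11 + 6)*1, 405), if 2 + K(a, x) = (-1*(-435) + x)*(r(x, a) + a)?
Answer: -4634580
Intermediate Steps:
r(X, W) = -12 (r(X, W) = (-3 - 1)*3 = -4*3 = -12)
K(a, x) = -2 + (-12 + a)*(435 + x) (K(a, x) = -2 + (-1*(-435) + x)*(-12 + a) = -2 + (435 + x)*(-12 + a) = -2 + (-12 + a)*(435 + x))
-4648862 - K((-11 + 6)*1, 405) = -4648862 - (-5222 - 12*405 + 435*((-11 + 6)*1) + ((-11 + 6)*1)*405) = -4648862 - (-5222 - 4860 + 435*(-5*1) - 5*1*405) = -4648862 - (-5222 - 4860 + 435*(-5) - 5*405) = -4648862 - (-5222 - 4860 - 2175 - 2025) = -4648862 - 1*(-14282) = -4648862 + 14282 = -4634580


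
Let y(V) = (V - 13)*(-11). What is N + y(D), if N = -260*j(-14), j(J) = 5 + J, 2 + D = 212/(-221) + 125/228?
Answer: 126449761/50388 ≈ 2509.5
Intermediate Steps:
D = -121487/50388 (D = -2 + (212/(-221) + 125/228) = -2 + (212*(-1/221) + 125*(1/228)) = -2 + (-212/221 + 125/228) = -2 - 20711/50388 = -121487/50388 ≈ -2.4110)
y(V) = 143 - 11*V (y(V) = (-13 + V)*(-11) = 143 - 11*V)
N = 2340 (N = -260*(5 - 14) = -260*(-9) = 2340)
N + y(D) = 2340 + (143 - 11*(-121487/50388)) = 2340 + (143 + 1336357/50388) = 2340 + 8541841/50388 = 126449761/50388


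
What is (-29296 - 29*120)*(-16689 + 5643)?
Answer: 362043696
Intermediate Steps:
(-29296 - 29*120)*(-16689 + 5643) = (-29296 - 3480)*(-11046) = -32776*(-11046) = 362043696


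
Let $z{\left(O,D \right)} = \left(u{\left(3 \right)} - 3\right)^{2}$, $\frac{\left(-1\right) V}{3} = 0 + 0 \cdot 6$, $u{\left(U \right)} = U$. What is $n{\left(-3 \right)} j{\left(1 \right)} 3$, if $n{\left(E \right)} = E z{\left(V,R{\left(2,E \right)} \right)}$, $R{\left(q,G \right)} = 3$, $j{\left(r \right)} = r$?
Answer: $0$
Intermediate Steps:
$V = 0$ ($V = - 3 \left(0 + 0 \cdot 6\right) = - 3 \left(0 + 0\right) = \left(-3\right) 0 = 0$)
$z{\left(O,D \right)} = 0$ ($z{\left(O,D \right)} = \left(3 - 3\right)^{2} = 0^{2} = 0$)
$n{\left(E \right)} = 0$ ($n{\left(E \right)} = E 0 = 0$)
$n{\left(-3 \right)} j{\left(1 \right)} 3 = 0 \cdot 1 \cdot 3 = 0 \cdot 3 = 0$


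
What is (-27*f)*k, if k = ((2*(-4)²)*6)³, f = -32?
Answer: 6115295232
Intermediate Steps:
k = 7077888 (k = ((2*16)*6)³ = (32*6)³ = 192³ = 7077888)
(-27*f)*k = -27*(-32)*7077888 = 864*7077888 = 6115295232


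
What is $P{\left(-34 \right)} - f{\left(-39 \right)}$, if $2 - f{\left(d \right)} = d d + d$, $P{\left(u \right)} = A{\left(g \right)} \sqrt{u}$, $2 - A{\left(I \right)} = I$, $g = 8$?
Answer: $1480 - 6 i \sqrt{34} \approx 1480.0 - 34.986 i$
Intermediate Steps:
$A{\left(I \right)} = 2 - I$
$P{\left(u \right)} = - 6 \sqrt{u}$ ($P{\left(u \right)} = \left(2 - 8\right) \sqrt{u} = - 6 \sqrt{u}$)
$f{\left(d \right)} = 2 - d - d^{2}$ ($f{\left(d \right)} = 2 - \left(d d + d\right) = 2 - \left(d^{2} + d\right) = 2 - \left(d + d^{2}\right) = 2 - d - d^{2}$)
$P{\left(-34 \right)} - f{\left(-39 \right)} = - 6 \sqrt{-34} - \left(2 - -39 - \left(-39\right)^{2}\right) = - 6 i \sqrt{34} - \left(2 + 39 - 1521\right) = - 6 i \sqrt{34} - -1480 = - 6 i \sqrt{34} + 1480 = 1480 - 6 i \sqrt{34}$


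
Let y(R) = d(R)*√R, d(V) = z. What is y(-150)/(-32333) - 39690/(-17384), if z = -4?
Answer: 19845/8692 + 20*I*√6/32333 ≈ 2.2831 + 0.0015152*I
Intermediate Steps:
d(V) = -4
y(R) = -4*√R
y(-150)/(-32333) - 39690/(-17384) = -20*I*√6/(-32333) - 39690/(-17384) = -20*I*√6*(-1/32333) - 39690*(-1/17384) = -20*I*√6*(-1/32333) + 19845/8692 = 20*I*√6/32333 + 19845/8692 = 19845/8692 + 20*I*√6/32333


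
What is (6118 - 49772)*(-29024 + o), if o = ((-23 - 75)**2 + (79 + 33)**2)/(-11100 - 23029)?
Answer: 43242877279576/34129 ≈ 1.2670e+9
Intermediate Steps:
o = -22148/34129 (o = ((-98)**2 + 112**2)/(-34129) = (9604 + 12544)*(-1/34129) = 22148*(-1/34129) = -22148/34129 ≈ -0.64895)
(6118 - 49772)*(-29024 + o) = (6118 - 49772)*(-29024 - 22148/34129) = -43654*(-990582244/34129) = 43242877279576/34129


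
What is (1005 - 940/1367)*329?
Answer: 451682455/1367 ≈ 3.3042e+5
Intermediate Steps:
(1005 - 940/1367)*329 = (1372895/1367)*329 = 451682455/1367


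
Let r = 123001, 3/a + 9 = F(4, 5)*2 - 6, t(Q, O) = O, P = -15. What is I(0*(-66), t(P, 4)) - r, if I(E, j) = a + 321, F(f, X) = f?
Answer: -858763/7 ≈ -1.2268e+5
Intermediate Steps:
a = -3/7 (a = 3/(-9 + (4*2 - 6)) = 3/(-9 + (8 - 6)) = 3/(-9 + 2) = 3/(-7) = 3*(-⅐) = -3/7 ≈ -0.42857)
I(E, j) = 2244/7 (I(E, j) = -3/7 + 321 = 2244/7)
I(0*(-66), t(P, 4)) - r = 2244/7 - 1*123001 = 2244/7 - 123001 = -858763/7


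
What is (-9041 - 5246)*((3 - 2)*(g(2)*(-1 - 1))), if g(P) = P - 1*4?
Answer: -57148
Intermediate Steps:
g(P) = -4 + P (g(P) = P - 4 = -4 + P)
(-9041 - 5246)*((3 - 2)*(g(2)*(-1 - 1))) = (-9041 - 5246)*((3 - 2)*((-4 + 2)*(-1 - 1))) = -14287*(-2*(-2)) = -14287*4 = -57148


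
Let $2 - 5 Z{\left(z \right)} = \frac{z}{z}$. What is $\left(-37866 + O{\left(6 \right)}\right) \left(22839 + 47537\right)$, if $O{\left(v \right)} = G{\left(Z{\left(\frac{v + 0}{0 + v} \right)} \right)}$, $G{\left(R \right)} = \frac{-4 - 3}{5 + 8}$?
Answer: $- \frac{34643641640}{13} \approx -2.6649 \cdot 10^{9}$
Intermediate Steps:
$Z{\left(z \right)} = \frac{1}{5}$ ($Z{\left(z \right)} = \frac{2}{5} - \frac{z \frac{1}{z}}{5} = \frac{2}{5} - \frac{1}{5} = \frac{1}{5}$)
$G{\left(R \right)} = - \frac{7}{13}$
$O{\left(v \right)} = - \frac{7}{13}$
$\left(-37866 + O{\left(6 \right)}\right) \left(22839 + 47537\right) = \left(-37866 - \frac{7}{13}\right) \left(22839 + 47537\right) = \left(- \frac{492265}{13}\right) 70376 = - \frac{34643641640}{13}$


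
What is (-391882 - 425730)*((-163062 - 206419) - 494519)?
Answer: 706416768000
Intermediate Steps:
(-391882 - 425730)*((-163062 - 206419) - 494519) = -817612*(-369481 - 494519) = -817612*(-864000) = 706416768000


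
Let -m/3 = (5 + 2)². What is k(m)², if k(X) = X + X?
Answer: 86436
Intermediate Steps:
m = -147 (m = -3*(5 + 2)² = -3*7² = -3*49 = -147)
k(X) = 2*X
k(m)² = (2*(-147))² = (-294)² = 86436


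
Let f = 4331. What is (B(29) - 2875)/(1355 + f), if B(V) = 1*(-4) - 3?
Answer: -1441/2843 ≈ -0.50686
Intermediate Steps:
B(V) = -7 (B(V) = -4 - 3 = -7)
(B(29) - 2875)/(1355 + f) = (-7 - 2875)/(1355 + 4331) = -2882/5686 = -2882*1/5686 = -1441/2843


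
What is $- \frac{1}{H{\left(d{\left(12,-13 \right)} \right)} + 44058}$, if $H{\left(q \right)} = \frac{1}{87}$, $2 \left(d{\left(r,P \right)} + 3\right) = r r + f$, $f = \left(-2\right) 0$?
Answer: $- \frac{87}{3833047} \approx -2.2697 \cdot 10^{-5}$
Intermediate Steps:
$f = 0$
$d{\left(r,P \right)} = -3 + \frac{r^{2}}{2}$ ($d{\left(r,P \right)} = -3 + \frac{r r + 0}{2} = -3 + \frac{r^{2} + 0}{2} = -3 + \frac{r^{2}}{2}$)
$H{\left(q \right)} = \frac{1}{87}$
$- \frac{1}{H{\left(d{\left(12,-13 \right)} \right)} + 44058} = - \frac{1}{\frac{1}{87} + 44058} = - \frac{1}{\frac{3833047}{87}} = \left(-1\right) \frac{87}{3833047} = - \frac{87}{3833047}$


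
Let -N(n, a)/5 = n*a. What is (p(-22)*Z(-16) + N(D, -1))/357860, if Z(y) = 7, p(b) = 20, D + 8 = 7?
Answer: 27/71572 ≈ 0.00037724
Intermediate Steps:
D = -1 (D = -8 + 7 = -1)
N(n, a) = -5*a*n (N(n, a) = -5*n*a = -5*a*n)
(p(-22)*Z(-16) + N(D, -1))/357860 = (20*7 - 5*(-1)*(-1))/357860 = (140 - 5)*(1/357860) = 135*(1/357860) = 27/71572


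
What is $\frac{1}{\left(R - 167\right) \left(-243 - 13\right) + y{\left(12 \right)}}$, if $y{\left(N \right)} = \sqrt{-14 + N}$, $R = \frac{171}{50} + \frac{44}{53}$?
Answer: $\frac{36573137600}{1523781440170473} - \frac{1755625 i \sqrt{2}}{3047562880340946} \approx 2.4002 \cdot 10^{-5} - 8.1469 \cdot 10^{-10} i$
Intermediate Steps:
$R = \frac{11263}{2650}$ ($R = 171 \cdot \frac{1}{50} + 44 \cdot \frac{1}{53} = \frac{171}{50} + \frac{44}{53} = \frac{11263}{2650} \approx 4.2502$)
$\frac{1}{\left(R - 167\right) \left(-243 - 13\right) + y{\left(12 \right)}} = \frac{1}{\left(\frac{11263}{2650} - 167\right) \left(-243 - 13\right) + \sqrt{-14 + 12}} = \frac{1}{\left(- \frac{431287}{2650}\right) \left(-256\right) + \sqrt{-2}} = \frac{1}{\frac{55204736}{1325} + i \sqrt{2}}$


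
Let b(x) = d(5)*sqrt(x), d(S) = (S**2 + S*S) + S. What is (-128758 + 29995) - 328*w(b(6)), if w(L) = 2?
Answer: -99419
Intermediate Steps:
d(S) = S + 2*S**2 (d(S) = (S**2 + S**2) + S = 2*S**2 + S = S + 2*S**2)
b(x) = 55*sqrt(x) (b(x) = (5*(1 + 2*5))*sqrt(x) = (5*(1 + 10))*sqrt(x) = (5*11)*sqrt(x) = 55*sqrt(x))
(-128758 + 29995) - 328*w(b(6)) = (-128758 + 29995) - 328*2 = -98763 - 656 = -99419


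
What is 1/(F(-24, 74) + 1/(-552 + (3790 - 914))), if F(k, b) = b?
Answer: 2324/171977 ≈ 0.013513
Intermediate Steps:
1/(F(-24, 74) + 1/(-552 + (3790 - 914))) = 1/(74 + 1/(-552 + (3790 - 914))) = 1/(74 + 1/(-552 + 2876)) = 1/(74 + 1/2324) = 1/(171977/2324) = 2324/171977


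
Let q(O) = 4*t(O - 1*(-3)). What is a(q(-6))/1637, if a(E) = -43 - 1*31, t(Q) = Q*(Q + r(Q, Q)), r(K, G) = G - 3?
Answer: -74/1637 ≈ -0.045205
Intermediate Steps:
r(K, G) = -3 + G
t(Q) = Q*(-3 + 2*Q) (t(Q) = Q*(Q + (-3 + Q)) = Q*(-3 + 2*Q))
q(O) = 4*(3 + O)*(3 + 2*O) (q(O) = 4*((O - 1*(-3))*(-3 + 2*(O - 1*(-3)))) = 4*((O + 3)*(-3 + 2*(O + 3))) = 4*((3 + O)*(-3 + 2*(3 + O))) = 4*((3 + O)*(-3 + (6 + 2*O))) = 4*((3 + O)*(3 + 2*O)) = 4*(3 + O)*(3 + 2*O))
a(E) = -74 (a(E) = -43 - 31 = -74)
a(q(-6))/1637 = -74/1637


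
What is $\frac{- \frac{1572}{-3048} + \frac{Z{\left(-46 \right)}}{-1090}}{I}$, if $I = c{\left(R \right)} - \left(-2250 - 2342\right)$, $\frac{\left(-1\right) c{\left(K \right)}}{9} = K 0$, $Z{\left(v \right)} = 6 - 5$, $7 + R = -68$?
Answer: $\frac{17817}{158917640} \approx 0.00011211$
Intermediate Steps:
$R = -75$ ($R = -7 - 68 = -75$)
$Z{\left(v \right)} = 1$ ($Z{\left(v \right)} = 6 - 5 = 1$)
$c{\left(K \right)} = 0$ ($c{\left(K \right)} = - 9 K 0 = \left(-9\right) 0 = 0$)
$I = 4592$ ($I = 0 - \left(-2250 - 2342\right) = 0 - -4592 = 0 + 4592 = 4592$)
$\frac{- \frac{1572}{-3048} + \frac{Z{\left(-46 \right)}}{-1090}}{I} = \frac{- \frac{1572}{-3048} + 1 \frac{1}{-1090}}{4592} = \left(\left(-1572\right) \left(- \frac{1}{3048}\right) + 1 \left(- \frac{1}{1090}\right)\right) \frac{1}{4592} = \left(\frac{131}{254} - \frac{1}{1090}\right) \frac{1}{4592} = \frac{35634}{69215} \cdot \frac{1}{4592} = \frac{17817}{158917640}$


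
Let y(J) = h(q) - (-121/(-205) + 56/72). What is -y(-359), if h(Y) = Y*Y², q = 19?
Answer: -12652331/1845 ≈ -6857.6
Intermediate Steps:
h(Y) = Y³
y(J) = 12652331/1845 (y(J) = 19³ - (-121/(-205) + 56/72) = 6859 - (-121*(-1/205) + 56*(1/72)) = 6859 - (121/205 + 7/9) = 6859 - 1*2524/1845 = 6859 - 2524/1845 = 12652331/1845)
-y(-359) = -1*12652331/1845 = -12652331/1845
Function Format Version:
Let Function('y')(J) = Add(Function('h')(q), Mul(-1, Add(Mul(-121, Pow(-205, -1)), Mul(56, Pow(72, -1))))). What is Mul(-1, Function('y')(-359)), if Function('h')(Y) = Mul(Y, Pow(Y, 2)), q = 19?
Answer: Rational(-12652331, 1845) ≈ -6857.6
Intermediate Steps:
Function('h')(Y) = Pow(Y, 3)
Function('y')(J) = Rational(12652331, 1845) (Function('y')(J) = Add(Pow(19, 3), Mul(-1, Add(Mul(-121, Pow(-205, -1)), Mul(56, Pow(72, -1))))) = Add(6859, Mul(-1, Add(Mul(-121, Rational(-1, 205)), Mul(56, Rational(1, 72))))) = Add(6859, Mul(-1, Add(Rational(121, 205), Rational(7, 9)))) = Add(6859, Mul(-1, Rational(2524, 1845))) = Add(6859, Rational(-2524, 1845)) = Rational(12652331, 1845))
Mul(-1, Function('y')(-359)) = Mul(-1, Rational(12652331, 1845)) = Rational(-12652331, 1845)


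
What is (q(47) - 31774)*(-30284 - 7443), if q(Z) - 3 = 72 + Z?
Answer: 1194135004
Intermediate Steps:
q(Z) = 75 + Z (q(Z) = 3 + (72 + Z) = 75 + Z)
(q(47) - 31774)*(-30284 - 7443) = ((75 + 47) - 31774)*(-30284 - 7443) = (122 - 31774)*(-37727) = -31652*(-37727) = 1194135004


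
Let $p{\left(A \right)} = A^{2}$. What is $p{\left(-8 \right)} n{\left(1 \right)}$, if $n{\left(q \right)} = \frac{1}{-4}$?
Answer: $-16$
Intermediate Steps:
$n{\left(q \right)} = - \frac{1}{4}$
$p{\left(-8 \right)} n{\left(1 \right)} = \left(-8\right)^{2} \left(- \frac{1}{4}\right) = 64 \left(- \frac{1}{4}\right) = -16$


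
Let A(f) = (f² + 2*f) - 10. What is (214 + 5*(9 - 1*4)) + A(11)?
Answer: 372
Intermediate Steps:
A(f) = -10 + f² + 2*f
(214 + 5*(9 - 1*4)) + A(11) = (214 + 5*(9 - 1*4)) + (-10 + 11² + 2*11) = (214 + 5*(9 - 4)) + (-10 + 121 + 22) = (214 + 5*5) + 133 = (214 + 25) + 133 = 239 + 133 = 372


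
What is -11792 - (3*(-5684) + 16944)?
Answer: -11684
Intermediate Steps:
-11792 - (3*(-5684) + 16944) = -11792 - (-17052 + 16944) = -11792 - 1*(-108) = -11792 + 108 = -11684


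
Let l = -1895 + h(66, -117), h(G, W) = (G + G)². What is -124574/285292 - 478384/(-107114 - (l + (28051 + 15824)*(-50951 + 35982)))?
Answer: -5121064283581/11708423478234 ≈ -0.43738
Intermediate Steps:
h(G, W) = 4*G² (h(G, W) = (2*G)² = 4*G²)
l = 15529 (l = -1895 + 4*66² = -1895 + 4*4356 = -1895 + 17424 = 15529)
-124574/285292 - 478384/(-107114 - (l + (28051 + 15824)*(-50951 + 35982))) = -124574/285292 - 478384/(-107114 - (15529 + (28051 + 15824)*(-50951 + 35982))) = -124574*1/285292 - 478384/(-107114 - (15529 + 43875*(-14969))) = -62287/142646 - 478384/(-107114 - (15529 - 656764875)) = -62287/142646 - 478384/(-107114 - 1*(-656749346)) = -62287/142646 - 478384/(-107114 + 656749346) = -62287/142646 - 478384/656642232 = -62287/142646 - 478384*1/656642232 = -62287/142646 - 59798/82080279 = -5121064283581/11708423478234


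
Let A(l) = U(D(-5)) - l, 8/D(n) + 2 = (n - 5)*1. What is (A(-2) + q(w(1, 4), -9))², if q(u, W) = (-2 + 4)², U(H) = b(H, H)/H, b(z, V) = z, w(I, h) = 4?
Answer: 49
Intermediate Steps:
D(n) = 8/(-7 + n) (D(n) = 8/(-2 + (n - 5)*1) = 8/(-2 + (-5 + n)*1) = 8/(-2 + (-5 + n)) = 8/(-7 + n))
U(H) = 1 (U(H) = H/H = 1)
A(l) = 1 - l
q(u, W) = 4 (q(u, W) = 2² = 4)
(A(-2) + q(w(1, 4), -9))² = ((1 - 1*(-2)) + 4)² = ((1 + 2) + 4)² = (3 + 4)² = 7² = 49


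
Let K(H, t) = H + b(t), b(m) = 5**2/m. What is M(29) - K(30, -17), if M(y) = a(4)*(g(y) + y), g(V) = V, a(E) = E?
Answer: 3459/17 ≈ 203.47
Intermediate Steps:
b(m) = 25/m
K(H, t) = H + 25/t
M(y) = 8*y (M(y) = 4*(y + y) = 4*(2*y) = 8*y)
M(29) - K(30, -17) = 8*29 - (30 + 25/(-17)) = 232 - (30 + 25*(-1/17)) = 232 - (30 - 25/17) = 232 - 1*485/17 = 232 - 485/17 = 3459/17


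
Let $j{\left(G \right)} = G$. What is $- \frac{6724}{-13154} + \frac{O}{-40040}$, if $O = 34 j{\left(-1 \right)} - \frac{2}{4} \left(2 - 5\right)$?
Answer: $\frac{134949907}{263343080} \approx 0.51245$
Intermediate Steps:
$O = -51$ ($O = 34 \left(-1\right) - \frac{2}{4} \left(2 - 5\right) = - 34 \left(-2\right) \frac{1}{4} \left(-3\right) = - 34 \left(\left(- \frac{1}{2}\right) \left(-3\right)\right) = \left(-34\right) \frac{3}{2} = -51$)
$- \frac{6724}{-13154} + \frac{O}{-40040} = - \frac{6724}{-13154} - \frac{51}{-40040} = \left(-6724\right) \left(- \frac{1}{13154}\right) - - \frac{51}{40040} = \frac{3362}{6577} + \frac{51}{40040} = \frac{134949907}{263343080}$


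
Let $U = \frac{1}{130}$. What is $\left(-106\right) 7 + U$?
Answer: $- \frac{96459}{130} \approx -741.99$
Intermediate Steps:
$U = \frac{1}{130} \approx 0.0076923$
$\left(-106\right) 7 + U = \left(-106\right) 7 + \frac{1}{130} = -742 + \frac{1}{130} = - \frac{96459}{130}$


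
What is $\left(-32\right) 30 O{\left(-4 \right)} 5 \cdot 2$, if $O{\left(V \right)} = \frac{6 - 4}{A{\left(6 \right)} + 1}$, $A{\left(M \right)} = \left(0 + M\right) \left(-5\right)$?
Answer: $\frac{19200}{29} \approx 662.07$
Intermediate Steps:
$A{\left(M \right)} = - 5 M$ ($A{\left(M \right)} = M \left(-5\right) = - 5 M$)
$O{\left(V \right)} = - \frac{2}{29}$ ($O{\left(V \right)} = \frac{6 - 4}{\left(-5\right) 6 + 1} = \frac{2}{-30 + 1} = \frac{2}{-29} = 2 \left(- \frac{1}{29}\right) = - \frac{2}{29}$)
$\left(-32\right) 30 O{\left(-4 \right)} 5 \cdot 2 = \left(-32\right) 30 \left(- \frac{2}{29}\right) 5 \cdot 2 = - 960 \left(\left(- \frac{10}{29}\right) 2\right) = \left(-960\right) \left(- \frac{20}{29}\right) = \frac{19200}{29}$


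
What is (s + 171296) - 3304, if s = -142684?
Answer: 25308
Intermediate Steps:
(s + 171296) - 3304 = (-142684 + 171296) - 3304 = 28612 - 3304 = 25308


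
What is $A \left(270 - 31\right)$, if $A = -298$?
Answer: $-71222$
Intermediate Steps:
$A \left(270 - 31\right) = - 298 \left(270 - 31\right) = \left(-298\right) 239 = -71222$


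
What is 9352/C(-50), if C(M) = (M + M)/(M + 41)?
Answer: 21042/25 ≈ 841.68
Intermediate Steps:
C(M) = 2*M/(41 + M) (C(M) = (2*M)/(41 + M) = 2*M/(41 + M))
9352/C(-50) = 9352/((2*(-50)/(41 - 50))) = 9352/((2*(-50)/(-9))) = 9352/((2*(-50)*(-1/9))) = 9352/(100/9) = 9352*(9/100) = 21042/25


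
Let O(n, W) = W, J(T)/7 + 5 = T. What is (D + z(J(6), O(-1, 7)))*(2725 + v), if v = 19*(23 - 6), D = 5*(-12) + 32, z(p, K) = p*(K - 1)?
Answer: 42672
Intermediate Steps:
J(T) = -35 + 7*T
z(p, K) = p*(-1 + K)
D = -28 (D = -60 + 32 = -28)
v = 323 (v = 19*17 = 323)
(D + z(J(6), O(-1, 7)))*(2725 + v) = (-28 + (-35 + 7*6)*(-1 + 7))*(2725 + 323) = (-28 + (-35 + 42)*6)*3048 = (-28 + 7*6)*3048 = (-28 + 42)*3048 = 14*3048 = 42672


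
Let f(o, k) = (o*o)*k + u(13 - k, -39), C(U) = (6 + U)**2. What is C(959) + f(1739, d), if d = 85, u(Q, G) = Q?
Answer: 257981438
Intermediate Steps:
f(o, k) = 13 - k + k*o**2 (f(o, k) = (o*o)*k + (13 - k) = o**2*k + (13 - k) = k*o**2 + (13 - k) = 13 - k + k*o**2)
C(959) + f(1739, d) = (6 + 959)**2 + (13 - 1*85 + 85*1739**2) = 965**2 + (13 - 85 + 85*3024121) = 931225 + (13 - 85 + 257050285) = 931225 + 257050213 = 257981438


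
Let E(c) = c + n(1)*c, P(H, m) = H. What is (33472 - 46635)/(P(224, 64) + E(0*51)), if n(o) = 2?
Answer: -13163/224 ≈ -58.763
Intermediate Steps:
E(c) = 3*c (E(c) = c + 2*c = 3*c)
(33472 - 46635)/(P(224, 64) + E(0*51)) = (33472 - 46635)/(224 + 3*(0*51)) = -13163/(224 + 3*0) = -13163/(224 + 0) = -13163/224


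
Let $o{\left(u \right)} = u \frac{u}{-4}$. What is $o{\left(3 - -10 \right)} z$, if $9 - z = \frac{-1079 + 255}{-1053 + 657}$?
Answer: $- \frac{115765}{396} \approx -292.34$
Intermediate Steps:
$z = \frac{685}{99}$ ($z = 9 - \frac{-1079 + 255}{-1053 + 657} = 9 - - \frac{824}{-396} = 9 - \left(-824\right) \left(- \frac{1}{396}\right) = 9 - \frac{206}{99} = \frac{685}{99} \approx 6.9192$)
$o{\left(u \right)} = - \frac{u^{2}}{4}$ ($o{\left(u \right)} = u u \left(- \frac{1}{4}\right) = u \left(- \frac{u}{4}\right) = - \frac{u^{2}}{4}$)
$o{\left(3 - -10 \right)} z = - \frac{\left(3 - -10\right)^{2}}{4} \cdot \frac{685}{99} = - \frac{\left(3 + 10\right)^{2}}{4} \cdot \frac{685}{99} = - \frac{13^{2}}{4} \cdot \frac{685}{99} = \left(- \frac{1}{4}\right) 169 \cdot \frac{685}{99} = \left(- \frac{169}{4}\right) \frac{685}{99} = - \frac{115765}{396}$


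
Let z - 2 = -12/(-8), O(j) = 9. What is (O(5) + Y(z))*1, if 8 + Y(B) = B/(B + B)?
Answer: 3/2 ≈ 1.5000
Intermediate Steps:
z = 7/2 (z = 2 - 12/(-8) = 2 - 12*(-⅛) = 2 + 3/2 = 7/2 ≈ 3.5000)
Y(B) = -15/2 (Y(B) = -8 + B/(B + B) = -8 + B/((2*B)) = -8 + B*(1/(2*B)) = -8 + ½ = -15/2)
(O(5) + Y(z))*1 = (9 - 15/2)*1 = (3/2)*1 = 3/2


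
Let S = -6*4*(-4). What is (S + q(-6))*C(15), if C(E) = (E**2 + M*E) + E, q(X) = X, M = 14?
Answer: 40500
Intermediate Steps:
C(E) = E**2 + 15*E (C(E) = (E**2 + 14*E) + E = E**2 + 15*E)
S = 96 (S = -24*(-4) = 96)
(S + q(-6))*C(15) = (96 - 6)*(15*(15 + 15)) = 90*(15*30) = 90*450 = 40500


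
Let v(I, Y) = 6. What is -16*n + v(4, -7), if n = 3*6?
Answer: -282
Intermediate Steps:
n = 18
-16*n + v(4, -7) = -16*18 + 6 = -288 + 6 = -282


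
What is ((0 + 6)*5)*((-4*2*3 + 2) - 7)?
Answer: -870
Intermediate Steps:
((0 + 6)*5)*((-4*2*3 + 2) - 7) = (6*5)*((-8*3 + 2) - 7) = 30*((-24 + 2) - 7) = 30*(-22 - 7) = 30*(-29) = -870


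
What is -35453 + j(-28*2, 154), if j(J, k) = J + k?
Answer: -35355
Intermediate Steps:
-35453 + j(-28*2, 154) = -35453 + (-28*2 + 154) = -35453 + (-56 + 154) = -35453 + 98 = -35355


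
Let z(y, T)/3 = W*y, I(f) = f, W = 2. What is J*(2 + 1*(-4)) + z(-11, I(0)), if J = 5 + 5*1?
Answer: -86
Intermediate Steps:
J = 10 (J = 5 + 5 = 10)
z(y, T) = 6*y (z(y, T) = 3*(2*y) = 6*y)
J*(2 + 1*(-4)) + z(-11, I(0)) = 10*(2 + 1*(-4)) + 6*(-11) = 10*(2 - 4) - 66 = 10*(-2) - 66 = -20 - 66 = -86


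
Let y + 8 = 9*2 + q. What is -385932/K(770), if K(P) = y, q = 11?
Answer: -128644/7 ≈ -18378.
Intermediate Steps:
y = 21 (y = -8 + (9*2 + 11) = -8 + (18 + 11) = -8 + 29 = 21)
K(P) = 21
-385932/K(770) = -385932/21 = -385932*1/21 = -128644/7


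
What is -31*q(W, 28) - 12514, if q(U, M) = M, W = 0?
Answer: -13382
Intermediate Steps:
-31*q(W, 28) - 12514 = -31*28 - 12514 = -868 - 12514 = -13382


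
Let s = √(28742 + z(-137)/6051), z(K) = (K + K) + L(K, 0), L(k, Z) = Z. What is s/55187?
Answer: 8*√16443362562/333936537 ≈ 0.0030720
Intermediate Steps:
z(K) = 2*K (z(K) = (K + K) + 0 = 2*K + 0 = 2*K)
s = 8*√16443362562/6051 (s = √(28742 + (2*(-137))/6051) = √(28742 - 274*1/6051) = √(28742 - 274/6051) = √(173917568/6051) = 8*√16443362562/6051 ≈ 169.53)
s/55187 = (8*√16443362562/6051)/55187 = (8*√16443362562/6051)*(1/55187) = 8*√16443362562/333936537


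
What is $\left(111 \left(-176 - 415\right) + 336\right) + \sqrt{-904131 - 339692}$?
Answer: $-65265 + i \sqrt{1243823} \approx -65265.0 + 1115.3 i$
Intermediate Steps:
$\left(111 \left(-176 - 415\right) + 336\right) + \sqrt{-904131 - 339692} = \left(111 \left(-176 - 415\right) + 336\right) + \sqrt{-1243823} = \left(111 \left(-591\right) + 336\right) + i \sqrt{1243823} = \left(-65601 + 336\right) + i \sqrt{1243823} = -65265 + i \sqrt{1243823}$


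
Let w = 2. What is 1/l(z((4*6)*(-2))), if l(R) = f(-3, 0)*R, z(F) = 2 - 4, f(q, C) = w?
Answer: -1/4 ≈ -0.25000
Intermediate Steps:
f(q, C) = 2
z(F) = -2
l(R) = 2*R
1/l(z((4*6)*(-2))) = 1/(2*(-2)) = 1/(-4) = -1/4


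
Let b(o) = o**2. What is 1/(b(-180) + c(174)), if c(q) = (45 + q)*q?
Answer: 1/70506 ≈ 1.4183e-5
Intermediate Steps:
c(q) = q*(45 + q)
1/(b(-180) + c(174)) = 1/((-180)**2 + 174*(45 + 174)) = 1/(32400 + 174*219) = 1/(32400 + 38106) = 1/70506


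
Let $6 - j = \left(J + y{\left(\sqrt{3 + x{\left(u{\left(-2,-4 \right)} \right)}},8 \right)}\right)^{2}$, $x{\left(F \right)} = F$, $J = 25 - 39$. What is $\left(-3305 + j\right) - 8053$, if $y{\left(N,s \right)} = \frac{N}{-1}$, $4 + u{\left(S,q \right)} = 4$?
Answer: $-11551 - 28 \sqrt{3} \approx -11600.0$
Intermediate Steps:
$u{\left(S,q \right)} = 0$ ($u{\left(S,q \right)} = -4 + 4 = 0$)
$J = -14$ ($J = 25 - 39 = -14$)
$y{\left(N,s \right)} = - N$ ($y{\left(N,s \right)} = N \left(-1\right) = - N$)
$j = 6 - \left(-14 - \sqrt{3}\right)^{2}$ ($j = 6 - \left(-14 - \sqrt{3 + 0}\right)^{2} = 6 - \left(-14 - \sqrt{3}\right)^{2} \approx -241.5$)
$\left(-3305 + j\right) - 8053 = \left(-3305 + \left(6 - \left(14 + \sqrt{3}\right)^{2}\right)\right) - 8053 = \left(-3299 - \left(14 + \sqrt{3}\right)^{2}\right) - 8053 = -11352 - \left(14 + \sqrt{3}\right)^{2}$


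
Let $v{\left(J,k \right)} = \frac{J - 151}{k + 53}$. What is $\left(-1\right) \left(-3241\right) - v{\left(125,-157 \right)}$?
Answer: $\frac{12963}{4} \approx 3240.8$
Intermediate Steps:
$v{\left(J,k \right)} = \frac{-151 + J}{53 + k}$
$\left(-1\right) \left(-3241\right) - v{\left(125,-157 \right)} = \left(-1\right) \left(-3241\right) - \frac{-151 + 125}{53 - 157} = 3241 - \frac{1}{-104} \left(-26\right) = 3241 - \left(- \frac{1}{104}\right) \left(-26\right) = 3241 - \frac{1}{4} = \frac{12963}{4}$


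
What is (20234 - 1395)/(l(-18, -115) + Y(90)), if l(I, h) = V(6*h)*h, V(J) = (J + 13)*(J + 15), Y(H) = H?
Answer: -18839/52552035 ≈ -0.00035848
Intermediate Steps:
V(J) = (13 + J)*(15 + J)
l(I, h) = h*(195 + 36*h**2 + 168*h) (l(I, h) = (195 + (6*h)**2 + 28*(6*h))*h = (195 + 36*h**2 + 168*h)*h = h*(195 + 36*h**2 + 168*h))
(20234 - 1395)/(l(-18, -115) + Y(90)) = (20234 - 1395)/(3*(-115)*(65 + 12*(-115)**2 + 56*(-115)) + 90) = 18839/(3*(-115)*(65 + 12*13225 - 6440) + 90) = 18839/(3*(-115)*(65 + 158700 - 6440) + 90) = 18839/(3*(-115)*152325 + 90) = 18839/(-52552125 + 90) = 18839/(-52552035) = 18839*(-1/52552035) = -18839/52552035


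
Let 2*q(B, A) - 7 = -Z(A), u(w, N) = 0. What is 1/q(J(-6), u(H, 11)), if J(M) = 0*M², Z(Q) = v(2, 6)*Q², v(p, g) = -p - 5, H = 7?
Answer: 2/7 ≈ 0.28571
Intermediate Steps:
v(p, g) = -5 - p
Z(Q) = -7*Q² (Z(Q) = (-5 - 1*2)*Q² = (-5 - 2)*Q² = -7*Q²)
J(M) = 0
q(B, A) = 7/2 + 7*A²/2 (q(B, A) = 7/2 + (-(-7)*A²)/2 = 7/2 + (7*A²)/2 = 7/2 + 7*A²/2)
1/q(J(-6), u(H, 11)) = 1/(7/2 + (7/2)*0²) = 1/(7/2 + (7/2)*0) = 1/(7/2 + 0) = 1/(7/2) = 2/7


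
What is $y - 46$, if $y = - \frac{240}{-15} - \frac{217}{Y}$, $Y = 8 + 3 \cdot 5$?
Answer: $- \frac{907}{23} \approx -39.435$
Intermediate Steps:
$Y = 23$ ($Y = 8 + 15 = 23$)
$y = \frac{151}{23}$ ($y = - \frac{240}{-15} - \frac{217}{23} = \left(-240\right) \left(- \frac{1}{15}\right) - \frac{217}{23} = 16 - \frac{217}{23} = \frac{151}{23} \approx 6.5652$)
$y - 46 = \frac{151}{23} - 46 = - \frac{907}{23}$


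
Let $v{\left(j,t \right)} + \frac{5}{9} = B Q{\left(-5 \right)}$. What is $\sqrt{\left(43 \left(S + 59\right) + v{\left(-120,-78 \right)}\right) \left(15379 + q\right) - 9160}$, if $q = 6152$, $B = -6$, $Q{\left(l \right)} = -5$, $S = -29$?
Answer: $\frac{\sqrt{255598185}}{3} \approx 5329.1$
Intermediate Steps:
$v{\left(j,t \right)} = \frac{265}{9}$ ($v{\left(j,t \right)} = - \frac{5}{9} - -30 = - \frac{5}{9} + 30 = \frac{265}{9}$)
$\sqrt{\left(43 \left(S + 59\right) + v{\left(-120,-78 \right)}\right) \left(15379 + q\right) - 9160} = \sqrt{\left(43 \left(-29 + 59\right) + \frac{265}{9}\right) \left(15379 + 6152\right) - 9160} = \sqrt{\left(43 \cdot 30 + \frac{265}{9}\right) 21531 - 9160} = \sqrt{\left(1290 + \frac{265}{9}\right) 21531 - 9160} = \sqrt{\frac{11875}{9} \cdot 21531 - 9160} = \sqrt{\frac{85226875}{3} - 9160} = \sqrt{\frac{85199395}{3}} = \frac{\sqrt{255598185}}{3}$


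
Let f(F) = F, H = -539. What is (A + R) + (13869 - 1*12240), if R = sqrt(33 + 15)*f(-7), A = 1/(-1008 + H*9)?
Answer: 9544310/5859 - 28*sqrt(3) ≈ 1580.5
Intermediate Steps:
A = -1/5859 (A = 1/(-1008 - 539*9) = 1/(-1008 - 4851) = 1/(-5859) = -1/5859 ≈ -0.00017068)
R = -28*sqrt(3) (R = sqrt(33 + 15)*(-7) = sqrt(48)*(-7) = (4*sqrt(3))*(-7) = -28*sqrt(3) ≈ -48.497)
(A + R) + (13869 - 1*12240) = (-1/5859 - 28*sqrt(3)) + (13869 - 1*12240) = (-1/5859 - 28*sqrt(3)) + (13869 - 12240) = (-1/5859 - 28*sqrt(3)) + 1629 = 9544310/5859 - 28*sqrt(3)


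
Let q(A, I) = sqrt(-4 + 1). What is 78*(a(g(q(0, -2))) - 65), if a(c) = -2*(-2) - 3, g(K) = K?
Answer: -4992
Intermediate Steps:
q(A, I) = I*sqrt(3) (q(A, I) = sqrt(-3) = I*sqrt(3))
a(c) = 1 (a(c) = 4 - 3 = 1)
78*(a(g(q(0, -2))) - 65) = 78*(1 - 65) = 78*(-64) = -4992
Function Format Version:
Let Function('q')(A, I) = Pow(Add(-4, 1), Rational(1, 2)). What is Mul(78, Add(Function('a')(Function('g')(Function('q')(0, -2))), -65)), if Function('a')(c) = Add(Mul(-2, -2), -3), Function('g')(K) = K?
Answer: -4992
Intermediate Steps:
Function('q')(A, I) = Mul(I, Pow(3, Rational(1, 2))) (Function('q')(A, I) = Pow(-3, Rational(1, 2)) = Mul(I, Pow(3, Rational(1, 2))))
Function('a')(c) = 1 (Function('a')(c) = Add(4, -3) = 1)
Mul(78, Add(Function('a')(Function('g')(Function('q')(0, -2))), -65)) = Mul(78, Add(1, -65)) = Mul(78, -64) = -4992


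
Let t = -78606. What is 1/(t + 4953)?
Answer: -1/73653 ≈ -1.3577e-5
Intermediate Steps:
1/(t + 4953) = 1/(-78606 + 4953) = 1/(-73653) = -1/73653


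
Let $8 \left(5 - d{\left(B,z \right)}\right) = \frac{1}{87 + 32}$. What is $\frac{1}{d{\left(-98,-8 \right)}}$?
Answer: $\frac{952}{4759} \approx 0.20004$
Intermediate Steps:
$d{\left(B,z \right)} = \frac{4759}{952}$ ($d{\left(B,z \right)} = 5 - \frac{1}{8 \left(87 + 32\right)} = 5 - \frac{1}{8 \cdot 119} = 5 - \frac{1}{952} = \frac{4759}{952}$)
$\frac{1}{d{\left(-98,-8 \right)}} = \frac{1}{\frac{4759}{952}} = \frac{952}{4759}$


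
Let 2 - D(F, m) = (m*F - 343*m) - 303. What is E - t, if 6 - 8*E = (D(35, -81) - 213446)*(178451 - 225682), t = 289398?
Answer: -11247496737/8 ≈ -1.4059e+9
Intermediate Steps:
D(F, m) = 305 + 343*m - F*m (D(F, m) = 2 - ((m*F - 343*m) - 303) = 2 - ((F*m - 343*m) - 303) = 2 - ((-343*m + F*m) - 303) = 2 - (-303 - 343*m + F*m) = 2 + (303 + 343*m - F*m) = 305 + 343*m - F*m)
E = -11245181553/8 (E = 3/4 - ((305 + 343*(-81) - 1*35*(-81)) - 213446)*(178451 - 225682)/8 = 3/4 - ((305 - 27783 + 2835) - 213446)*(-47231)/8 = 3/4 - (-24643 - 213446)*(-47231)/8 = 3/4 - (-238089)*(-47231)/8 = 3/4 - 1/8*11245181559 = 3/4 - 11245181559/8 = -11245181553/8 ≈ -1.4056e+9)
E - t = -11245181553/8 - 1*289398 = -11245181553/8 - 289398 = -11247496737/8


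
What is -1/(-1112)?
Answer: 1/1112 ≈ 0.00089928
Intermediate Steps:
-1/(-1112) = -1*(-1/1112) = 1/1112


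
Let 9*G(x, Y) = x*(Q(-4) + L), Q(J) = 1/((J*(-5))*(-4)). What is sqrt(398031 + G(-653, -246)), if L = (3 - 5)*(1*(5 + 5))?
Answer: sqrt(1438138865)/60 ≈ 632.05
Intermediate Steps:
Q(J) = 1/(20*J) (Q(J) = 1/(-5*J*(-4)) = 1/(20*J))
L = -20 (L = -2*10 = -20)
G(x, Y) = -1601*x/720 (G(x, Y) = (x*((1/20)/(-4) - 20))/9 = (x*((1/20)*(-1/4) - 20))/9 = (x*(-1/80 - 20))/9 = (x*(-1601/80))/9 = (-1601*x/80)/9 = -1601*x/720)
sqrt(398031 + G(-653, -246)) = sqrt(398031 - 1601/720*(-653)) = sqrt(398031 + 1045453/720) = sqrt(287627773/720) = sqrt(1438138865)/60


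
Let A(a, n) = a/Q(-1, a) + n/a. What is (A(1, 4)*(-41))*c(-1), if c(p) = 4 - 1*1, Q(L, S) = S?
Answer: -615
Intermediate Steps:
c(p) = 3 (c(p) = 4 - 1 = 3)
A(a, n) = 1 + n/a (A(a, n) = a/a + n/a = 1 + n/a)
(A(1, 4)*(-41))*c(-1) = (((1 + 4)/1)*(-41))*3 = ((1*5)*(-41))*3 = (5*(-41))*3 = -205*3 = -615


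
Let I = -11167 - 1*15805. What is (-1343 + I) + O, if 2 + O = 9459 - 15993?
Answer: -34851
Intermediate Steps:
I = -26972 (I = -11167 - 15805 = -26972)
O = -6536 (O = -2 + (9459 - 15993) = -2 - 6534 = -6536)
(-1343 + I) + O = (-1343 - 26972) - 6536 = -28315 - 6536 = -34851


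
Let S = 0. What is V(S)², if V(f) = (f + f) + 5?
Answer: 25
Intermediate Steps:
V(f) = 5 + 2*f (V(f) = 2*f + 5 = 5 + 2*f)
V(S)² = (5 + 2*0)² = (5 + 0)² = 5² = 25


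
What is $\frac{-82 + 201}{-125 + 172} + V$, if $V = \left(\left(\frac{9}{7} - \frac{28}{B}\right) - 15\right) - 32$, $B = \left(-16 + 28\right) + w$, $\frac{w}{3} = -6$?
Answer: $- \frac{38015}{987} \approx -38.516$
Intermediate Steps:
$w = -18$ ($w = 3 \left(-6\right) = -18$)
$B = -6$ ($B = \left(-16 + 28\right) - 18 = 12 - 18 = -6$)
$V = - \frac{862}{21}$ ($V = \left(\left(\frac{9}{7} - \frac{28}{-6}\right) - 15\right) - 32 = \left(\left(9 \cdot \frac{1}{7} - - \frac{14}{3}\right) - 15\right) - 32 = \left(\left(\frac{9}{7} + \frac{14}{3}\right) - 15\right) - 32 = \left(\frac{125}{21} - 15\right) - 32 = - \frac{190}{21} - 32 = - \frac{862}{21} \approx -41.048$)
$\frac{-82 + 201}{-125 + 172} + V = \frac{-82 + 201}{-125 + 172} - \frac{862}{21} = \frac{119}{47} - \frac{862}{21} = - \frac{38015}{987}$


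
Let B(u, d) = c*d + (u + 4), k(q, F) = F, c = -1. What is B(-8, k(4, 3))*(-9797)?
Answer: 68579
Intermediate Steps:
B(u, d) = 4 + u - d (B(u, d) = -d + (u + 4) = -d + (4 + u) = 4 + u - d)
B(-8, k(4, 3))*(-9797) = (4 - 8 - 1*3)*(-9797) = (4 - 8 - 3)*(-9797) = -7*(-9797) = 68579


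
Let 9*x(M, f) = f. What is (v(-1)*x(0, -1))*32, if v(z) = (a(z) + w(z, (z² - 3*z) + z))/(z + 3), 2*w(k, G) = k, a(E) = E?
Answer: 8/3 ≈ 2.6667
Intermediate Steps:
x(M, f) = f/9
w(k, G) = k/2
v(z) = 3*z/(2*(3 + z)) (v(z) = (z + z/2)/(z + 3) = (3*z/2)/(3 + z) = 3*z/(2*(3 + z)))
(v(-1)*x(0, -1))*32 = (((3/2)*(-1)/(3 - 1))*((⅑)*(-1)))*32 = (((3/2)*(-1)/2)*(-⅑))*32 = (((3/2)*(-1)*(½))*(-⅑))*32 = -¾*(-⅑)*32 = (1/12)*32 = 8/3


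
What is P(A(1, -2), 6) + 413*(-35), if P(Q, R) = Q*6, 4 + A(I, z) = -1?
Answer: -14485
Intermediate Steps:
A(I, z) = -5 (A(I, z) = -4 - 1 = -5)
P(Q, R) = 6*Q
P(A(1, -2), 6) + 413*(-35) = 6*(-5) + 413*(-35) = -30 - 14455 = -14485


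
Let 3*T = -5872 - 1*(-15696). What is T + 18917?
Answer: 66575/3 ≈ 22192.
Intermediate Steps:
T = 9824/3 (T = (-5872 - 1*(-15696))/3 = (-5872 + 15696)/3 = (⅓)*9824 = 9824/3 ≈ 3274.7)
T + 18917 = 9824/3 + 18917 = 66575/3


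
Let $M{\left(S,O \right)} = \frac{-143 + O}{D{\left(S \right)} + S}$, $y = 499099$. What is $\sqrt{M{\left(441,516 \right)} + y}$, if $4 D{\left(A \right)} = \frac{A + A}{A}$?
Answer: $\frac{\sqrt{389142658929}}{883} \approx 706.47$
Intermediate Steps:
$D{\left(A \right)} = \frac{1}{2}$ ($D{\left(A \right)} = \frac{\left(A + A\right) \frac{1}{A}}{4} = \frac{2 A \frac{1}{A}}{4} = \frac{1}{4} \cdot 2 = \frac{1}{2}$)
$M{\left(S,O \right)} = \frac{-143 + O}{\frac{1}{2} + S}$
$\sqrt{M{\left(441,516 \right)} + y} = \sqrt{\frac{2 \left(-143 + 516\right)}{1 + 2 \cdot 441} + 499099} = \sqrt{2 \frac{1}{1 + 882} \cdot 373 + 499099} = \sqrt{2 \cdot \frac{1}{883} \cdot 373 + 499099} = \sqrt{\frac{746}{883} + 499099} = \sqrt{\frac{440705163}{883}} = \frac{\sqrt{389142658929}}{883}$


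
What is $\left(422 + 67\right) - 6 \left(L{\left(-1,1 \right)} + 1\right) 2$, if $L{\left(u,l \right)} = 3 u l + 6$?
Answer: $-23472$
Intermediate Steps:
$L{\left(u,l \right)} = 6 + 3 l u$ ($L{\left(u,l \right)} = 3 l u + 6 = 6 + 3 l u$)
$\left(422 + 67\right) - 6 \left(L{\left(-1,1 \right)} + 1\right) 2 = \left(422 + 67\right) - 6 \left(\left(6 + 3 \cdot 1 \left(-1\right)\right) + 1\right) 2 = 489 - 6 \left(\left(6 - 3\right) + 1\right) 2 = 489 - 6 \left(3 + 1\right) 2 = 489 \left(-6\right) 4 \cdot 2 = 489 \left(\left(-24\right) 2\right) = 489 \left(-48\right) = -23472$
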